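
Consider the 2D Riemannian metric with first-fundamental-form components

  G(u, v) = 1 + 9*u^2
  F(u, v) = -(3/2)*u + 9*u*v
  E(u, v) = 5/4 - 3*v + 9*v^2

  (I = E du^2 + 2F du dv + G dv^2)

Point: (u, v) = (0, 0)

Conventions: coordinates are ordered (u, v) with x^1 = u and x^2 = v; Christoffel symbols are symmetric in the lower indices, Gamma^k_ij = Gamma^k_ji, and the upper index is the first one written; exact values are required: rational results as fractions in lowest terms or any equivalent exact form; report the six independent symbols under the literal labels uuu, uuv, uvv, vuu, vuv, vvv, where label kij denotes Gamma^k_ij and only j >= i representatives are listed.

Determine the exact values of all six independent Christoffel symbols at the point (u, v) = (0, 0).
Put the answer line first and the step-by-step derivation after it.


Answer: Gamma_uuu = 0, Gamma_uuv = -6/5, Gamma_uvv = 0, Gamma_vuu = 0, Gamma_vuv = 0, Gamma_vvv = 0

E = 5/4, F = 0, G = 1 at the point
E_u = 0, E_v = -3, F_u = -3/2, F_v = 0, G_u = 0, G_v = 0
EG - F^2 = 5/4;  g^inv = (4/5) * [[1, 0], [0, 5/4]]
first-kind symbols [ij,l] = (1/2)(d_i g_jl + d_j g_il - d_l g_ij): [uu,u] = E_u/2 = 0, [uu,v] = F_u - E_v/2 = 0, [uv,u] = E_v/2 = -3/2, [uv,v] = G_u/2 = 0, [vv,u] = F_v - G_u/2 = 0, [vv,v] = G_v/2 = 0
Gamma^u_ij = (G*[ij,u] - F*[ij,v])/(EG - F^2), Gamma^v_ij = (E*[ij,v] - F*[ij,u])/(EG - F^2)


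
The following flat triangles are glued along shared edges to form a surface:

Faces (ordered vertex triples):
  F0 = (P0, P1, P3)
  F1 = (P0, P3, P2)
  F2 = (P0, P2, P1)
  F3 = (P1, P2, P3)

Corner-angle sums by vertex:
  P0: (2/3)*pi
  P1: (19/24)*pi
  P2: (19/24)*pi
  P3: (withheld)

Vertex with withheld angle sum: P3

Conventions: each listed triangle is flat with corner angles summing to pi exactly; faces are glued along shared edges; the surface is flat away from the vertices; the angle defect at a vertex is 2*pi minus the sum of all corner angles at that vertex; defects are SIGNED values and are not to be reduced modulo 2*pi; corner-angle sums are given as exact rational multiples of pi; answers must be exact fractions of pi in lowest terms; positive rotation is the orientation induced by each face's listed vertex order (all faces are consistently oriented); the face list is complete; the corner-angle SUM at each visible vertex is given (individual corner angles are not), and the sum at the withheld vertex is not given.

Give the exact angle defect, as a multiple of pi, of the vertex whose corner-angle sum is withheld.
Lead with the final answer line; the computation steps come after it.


Answer: defect(P3) = pi/4

V = 4, E = 6, F = 4; chi = V - E + F = 2
Gauss-Bonnet: total defect = 2*pi*chi = 4*pi; visible defects sum to (15/4)*pi


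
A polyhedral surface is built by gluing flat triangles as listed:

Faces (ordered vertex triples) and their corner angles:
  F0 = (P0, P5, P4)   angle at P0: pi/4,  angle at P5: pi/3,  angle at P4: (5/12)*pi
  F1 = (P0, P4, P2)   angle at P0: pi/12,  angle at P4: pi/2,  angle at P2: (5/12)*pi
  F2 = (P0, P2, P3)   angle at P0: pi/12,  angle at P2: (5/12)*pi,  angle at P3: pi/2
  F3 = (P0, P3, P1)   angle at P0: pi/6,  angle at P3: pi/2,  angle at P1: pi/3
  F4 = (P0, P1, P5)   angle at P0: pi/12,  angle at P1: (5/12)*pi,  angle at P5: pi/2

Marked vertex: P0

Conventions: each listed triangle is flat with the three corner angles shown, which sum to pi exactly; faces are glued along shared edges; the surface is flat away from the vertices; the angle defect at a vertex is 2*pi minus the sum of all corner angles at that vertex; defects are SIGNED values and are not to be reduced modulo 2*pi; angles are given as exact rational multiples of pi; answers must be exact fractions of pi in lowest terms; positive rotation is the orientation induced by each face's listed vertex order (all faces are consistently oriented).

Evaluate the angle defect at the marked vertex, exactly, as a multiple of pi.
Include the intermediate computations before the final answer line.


Sum of corner angles at P0: (2/3)*pi
defect = 2*pi - (2/3)*pi

Answer: defect(P0) = (4/3)*pi


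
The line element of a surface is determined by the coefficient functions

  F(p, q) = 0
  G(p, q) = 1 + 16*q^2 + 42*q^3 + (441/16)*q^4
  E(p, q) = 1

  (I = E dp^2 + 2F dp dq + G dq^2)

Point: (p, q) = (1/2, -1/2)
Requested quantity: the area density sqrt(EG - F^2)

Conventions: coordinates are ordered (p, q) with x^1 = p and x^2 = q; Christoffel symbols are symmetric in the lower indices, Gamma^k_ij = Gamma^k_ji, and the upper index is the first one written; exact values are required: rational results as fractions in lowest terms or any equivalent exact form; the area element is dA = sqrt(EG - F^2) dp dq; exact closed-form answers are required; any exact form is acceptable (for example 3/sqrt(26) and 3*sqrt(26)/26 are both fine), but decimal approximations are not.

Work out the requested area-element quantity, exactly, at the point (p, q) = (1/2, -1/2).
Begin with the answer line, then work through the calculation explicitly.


Answer: sqrt(EG - F^2) = sqrt(377)/16

E = 1, F = 0, G = 377/256; EG - F^2 = 377/256


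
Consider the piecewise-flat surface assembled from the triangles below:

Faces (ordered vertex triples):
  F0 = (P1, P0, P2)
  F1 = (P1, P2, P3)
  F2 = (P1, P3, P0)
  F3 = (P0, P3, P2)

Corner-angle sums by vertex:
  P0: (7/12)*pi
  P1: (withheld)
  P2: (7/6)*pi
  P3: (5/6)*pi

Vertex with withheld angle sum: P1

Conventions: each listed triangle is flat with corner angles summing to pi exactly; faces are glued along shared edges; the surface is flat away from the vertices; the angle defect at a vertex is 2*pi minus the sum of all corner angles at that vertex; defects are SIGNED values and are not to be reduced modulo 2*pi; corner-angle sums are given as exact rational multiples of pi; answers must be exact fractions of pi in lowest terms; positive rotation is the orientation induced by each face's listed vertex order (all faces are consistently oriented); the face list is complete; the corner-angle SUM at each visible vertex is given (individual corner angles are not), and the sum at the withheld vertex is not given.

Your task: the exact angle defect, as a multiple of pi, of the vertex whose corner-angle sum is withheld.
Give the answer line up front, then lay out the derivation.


Answer: defect(P1) = (7/12)*pi

V = 4, E = 6, F = 4; chi = V - E + F = 2
Gauss-Bonnet: total defect = 2*pi*chi = 4*pi; visible defects sum to (41/12)*pi


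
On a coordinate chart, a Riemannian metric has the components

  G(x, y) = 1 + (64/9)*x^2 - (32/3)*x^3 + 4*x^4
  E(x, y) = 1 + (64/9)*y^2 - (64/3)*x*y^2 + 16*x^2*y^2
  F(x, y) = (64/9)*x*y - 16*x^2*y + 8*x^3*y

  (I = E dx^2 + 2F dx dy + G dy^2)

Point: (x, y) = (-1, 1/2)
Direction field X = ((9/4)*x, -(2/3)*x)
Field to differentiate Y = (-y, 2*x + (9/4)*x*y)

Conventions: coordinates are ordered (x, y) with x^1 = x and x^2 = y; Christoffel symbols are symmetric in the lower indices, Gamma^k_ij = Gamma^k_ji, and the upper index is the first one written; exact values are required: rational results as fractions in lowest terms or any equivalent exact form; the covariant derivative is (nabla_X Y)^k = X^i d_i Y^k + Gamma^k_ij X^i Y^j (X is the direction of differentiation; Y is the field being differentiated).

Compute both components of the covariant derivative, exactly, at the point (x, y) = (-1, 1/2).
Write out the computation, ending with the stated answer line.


E = 109/9, F = -140/9, G = 205/9 at the point
E_x = -40/3, E_y = 400/9, F_x = 284/9, F_y = -280/9, G_x = -560/9, G_y = 0
EG - F^2 = 305/9;  g^inv = (9/305) * [[205/9, 140/9], [140/9, 109/9]]
first-kind symbols [ij,l] = (1/2)(d_i g_jl + d_j g_il - d_l g_ij): [xx,x] = E_x/2 = -20/3, [xx,y] = F_x - E_y/2 = 28/3, [xy,x] = E_y/2 = 200/9, [xy,y] = G_x/2 = -280/9, [yy,x] = F_y - G_x/2 = 0, [yy,y] = G_y/2 = 0
Gamma^x_ij = (G*[ij,x] - F*[ij,y])/(EG - F^2), Gamma^y_ij = (E*[ij,y] - F*[ij,x])/(EG - F^2)
Gamma_xxx = -12/61, Gamma_xxy = 40/61, Gamma_xyy = 0, Gamma_yxx = 84/305, Gamma_yxy = -56/61, Gamma_yyy = 0
X = (-9/4, 2/3), Y = (-1/2, -25/8) at the point

Answer: (nabla_X Y)^x = 855/244, (nabla_X Y)^y = -420763/29280


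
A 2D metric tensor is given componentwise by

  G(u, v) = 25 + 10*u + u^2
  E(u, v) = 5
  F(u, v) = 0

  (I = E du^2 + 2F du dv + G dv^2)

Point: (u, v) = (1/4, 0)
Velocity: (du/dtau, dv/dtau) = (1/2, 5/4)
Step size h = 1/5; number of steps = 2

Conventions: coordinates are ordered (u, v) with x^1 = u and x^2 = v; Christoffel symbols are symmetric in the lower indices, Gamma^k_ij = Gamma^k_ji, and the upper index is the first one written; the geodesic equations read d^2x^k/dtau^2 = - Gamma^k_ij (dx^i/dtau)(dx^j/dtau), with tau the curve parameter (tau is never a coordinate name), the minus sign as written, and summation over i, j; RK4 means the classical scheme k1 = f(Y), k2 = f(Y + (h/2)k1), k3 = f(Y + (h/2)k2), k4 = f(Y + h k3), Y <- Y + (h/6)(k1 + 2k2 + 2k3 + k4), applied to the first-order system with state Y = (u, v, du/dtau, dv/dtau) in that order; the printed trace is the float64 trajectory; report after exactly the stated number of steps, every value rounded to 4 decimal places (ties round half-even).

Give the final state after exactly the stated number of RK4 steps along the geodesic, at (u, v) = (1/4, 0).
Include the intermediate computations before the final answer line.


f(Y) = (du/dtau, dv/dtau, -Gamma^u_ij Y'^i Y'^j, -Gamma^v_ij Y'^i Y'^j) with the Gammas evaluated at the stage position; h = 0.200000; intermediate values shown to 6 dp
step 0: u = 0.2500, v = 0.0000, du/dtau = 0.5000, dv/dtau = 1.2500
step 1:
  k1: at (u, v) = (0.250000, 0.000000), (du/dtau, dv/dtau) = (0.500000, 1.250000); Gamma_uuu = 0.000000, Gamma_uuv = 0.000000, Gamma_uvv = -1.050000, Gamma_vuu = 0.000000, Gamma_vuv = 0.190476, Gamma_vvv = 0.000000; k1 = (0.500000, 1.250000, 1.640625, -0.238095)
  k2: at (u, v) = (0.300000, 0.125000), (du/dtau, dv/dtau) = (0.664062, 1.226190); Gamma_uuu = 0.000000, Gamma_uuv = 0.000000, Gamma_uvv = -1.060000, Gamma_vuu = 0.000000, Gamma_vuv = 0.188679, Gamma_vvv = 0.000000; k2 = (0.664062, 1.226190, 1.593756, -0.307271)
  k3: at (u, v) = (0.316406, 0.122619), (du/dtau, dv/dtau) = (0.659376, 1.219273); Gamma_uuu = 0.000000, Gamma_uuv = 0.000000, Gamma_uvv = -1.063281, Gamma_vuu = 0.000000, Gamma_vuv = 0.188097, Gamma_vvv = 0.000000; k3 = (0.659376, 1.219273, 1.580702, -0.302444)
  k4: at (u, v) = (0.381875, 0.243855), (du/dtau, dv/dtau) = (0.816140, 1.189511); Gamma_uuu = 0.000000, Gamma_uuv = 0.000000, Gamma_uvv = -1.076375, Gamma_vuu = 0.000000, Gamma_vuv = 0.185809, Gamma_vvv = 0.000000; k4 = (0.816140, 1.189511, 1.523003, -0.360769)
  Y <- Y + (h/6)(k1 + 2k2 + 2k3 + k4): u = 0.3821, v = 0.2443, du/dtau = 0.8171, dv/dtau = 1.1894
step 2:
  k1: at (u, v) = (0.382101, 0.244348), (du/dtau, dv/dtau) = (0.817085, 1.189390); Gamma_uuu = 0.000000, Gamma_uuv = 0.000000, Gamma_uvv = -1.076420, Gamma_vuu = 0.000000, Gamma_vuv = 0.185801, Gamma_vvv = 0.000000; k1 = (0.817085, 1.189390, 1.522757, -0.361135)
  k2: at (u, v) = (0.463809, 0.363287), (du/dtau, dv/dtau) = (0.969360, 1.153277); Gamma_uuu = 0.000000, Gamma_uuv = 0.000000, Gamma_uvv = -1.092762, Gamma_vuu = 0.000000, Gamma_vuv = 0.183023, Gamma_vvv = 0.000000; k2 = (0.969360, 1.153277, 1.453425, -0.409217)
  k3: at (u, v) = (0.479037, 0.359676), (du/dtau, dv/dtau) = (0.962427, 1.148469); Gamma_uuu = 0.000000, Gamma_uuv = 0.000000, Gamma_uvv = -1.095807, Gamma_vuu = 0.000000, Gamma_vuv = 0.182514, Gamma_vvv = 0.000000; k3 = (0.962427, 1.148469, 1.445348, -0.403471)
  k4: at (u, v) = (0.574586, 0.474042), (du/dtau, dv/dtau) = (1.106154, 1.108696); Gamma_uuu = 0.000000, Gamma_uuv = 0.000000, Gamma_uvv = -1.114917, Gamma_vuu = 0.000000, Gamma_vuv = 0.179386, Gamma_vvv = 0.000000; k4 = (1.106154, 1.108696, 1.370464, -0.439993)
  Y <- Y + (h/6)(k1 + 2k2 + 2k3 + k4): u = 0.5750, v = 0.4744, du/dtau = 1.1068, dv/dtau = 1.1085

Answer: u = 0.5750, v = 0.4744, du/dtau = 1.1068, dv/dtau = 1.1085


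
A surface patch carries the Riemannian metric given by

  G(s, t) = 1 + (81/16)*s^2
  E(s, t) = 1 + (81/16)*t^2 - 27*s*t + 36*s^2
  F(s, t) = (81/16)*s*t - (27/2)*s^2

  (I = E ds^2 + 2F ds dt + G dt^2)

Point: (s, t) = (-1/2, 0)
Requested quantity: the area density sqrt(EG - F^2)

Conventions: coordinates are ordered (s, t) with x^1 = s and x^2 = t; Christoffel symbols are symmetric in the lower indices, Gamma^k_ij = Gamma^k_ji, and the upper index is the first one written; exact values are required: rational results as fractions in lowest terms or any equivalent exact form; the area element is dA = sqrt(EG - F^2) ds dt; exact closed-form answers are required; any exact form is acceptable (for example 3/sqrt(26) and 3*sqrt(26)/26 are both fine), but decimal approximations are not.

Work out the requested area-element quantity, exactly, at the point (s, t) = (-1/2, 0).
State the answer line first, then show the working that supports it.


Answer: sqrt(EG - F^2) = sqrt(721)/8

E = 10, F = -27/8, G = 145/64; EG - F^2 = 721/64


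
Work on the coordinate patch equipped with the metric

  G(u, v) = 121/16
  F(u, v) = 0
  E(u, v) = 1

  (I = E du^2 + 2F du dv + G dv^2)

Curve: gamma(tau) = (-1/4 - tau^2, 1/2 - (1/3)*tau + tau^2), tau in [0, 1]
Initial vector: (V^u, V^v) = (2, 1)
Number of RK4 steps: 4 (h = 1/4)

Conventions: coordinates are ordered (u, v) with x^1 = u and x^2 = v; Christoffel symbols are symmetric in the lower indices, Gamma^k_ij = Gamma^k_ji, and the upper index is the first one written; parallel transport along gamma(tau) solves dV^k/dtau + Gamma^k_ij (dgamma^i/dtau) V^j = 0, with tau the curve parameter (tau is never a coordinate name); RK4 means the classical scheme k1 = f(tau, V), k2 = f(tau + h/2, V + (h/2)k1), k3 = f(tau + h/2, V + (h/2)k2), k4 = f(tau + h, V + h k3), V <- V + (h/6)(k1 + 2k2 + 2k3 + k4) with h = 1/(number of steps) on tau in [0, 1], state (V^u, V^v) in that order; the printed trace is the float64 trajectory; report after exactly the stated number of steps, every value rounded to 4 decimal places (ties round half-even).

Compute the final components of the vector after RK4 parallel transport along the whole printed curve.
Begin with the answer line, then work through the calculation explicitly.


Answer: V^u = 2.0000, V^v = 1.0000

gamma'(tau) = (-2*tau, -1/3 + 2*tau); f(tau, V)^k = -Gamma^k_ij(gamma(tau)) gamma'^i(tau) V^j; h = 1/4; intermediate values shown to 6 dp
curve data and Christoffel symbols at the stage parameters:
  tau = 0.000000: gamma = (-0.250000, 0.500000), gamma' = (0.000000, -0.333333); Gamma_uuu = 0.000000, Gamma_uuv = 0.000000, Gamma_uvv = 0.000000, Gamma_vuu = 0.000000, Gamma_vuv = 0.000000, Gamma_vvv = 0.000000
  tau = 0.125000: gamma = (-0.265625, 0.473958), gamma' = (-0.250000, -0.083333); Gamma_uuu = 0.000000, Gamma_uuv = 0.000000, Gamma_uvv = 0.000000, Gamma_vuu = 0.000000, Gamma_vuv = 0.000000, Gamma_vvv = 0.000000
  tau = 0.250000: gamma = (-0.312500, 0.479167), gamma' = (-0.500000, 0.166667); Gamma_uuu = 0.000000, Gamma_uuv = 0.000000, Gamma_uvv = 0.000000, Gamma_vuu = 0.000000, Gamma_vuv = 0.000000, Gamma_vvv = 0.000000
  tau = 0.375000: gamma = (-0.390625, 0.515625), gamma' = (-0.750000, 0.416667); Gamma_uuu = 0.000000, Gamma_uuv = 0.000000, Gamma_uvv = 0.000000, Gamma_vuu = 0.000000, Gamma_vuv = 0.000000, Gamma_vvv = 0.000000
  tau = 0.500000: gamma = (-0.500000, 0.583333), gamma' = (-1.000000, 0.666667); Gamma_uuu = 0.000000, Gamma_uuv = 0.000000, Gamma_uvv = 0.000000, Gamma_vuu = 0.000000, Gamma_vuv = 0.000000, Gamma_vvv = 0.000000
  tau = 0.625000: gamma = (-0.640625, 0.682292), gamma' = (-1.250000, 0.916667); Gamma_uuu = 0.000000, Gamma_uuv = 0.000000, Gamma_uvv = 0.000000, Gamma_vuu = 0.000000, Gamma_vuv = 0.000000, Gamma_vvv = 0.000000
  tau = 0.750000: gamma = (-0.812500, 0.812500), gamma' = (-1.500000, 1.166667); Gamma_uuu = 0.000000, Gamma_uuv = 0.000000, Gamma_uvv = 0.000000, Gamma_vuu = 0.000000, Gamma_vuv = 0.000000, Gamma_vvv = 0.000000
  tau = 0.875000: gamma = (-1.015625, 0.973958), gamma' = (-1.750000, 1.416667); Gamma_uuu = 0.000000, Gamma_uuv = 0.000000, Gamma_uvv = 0.000000, Gamma_vuu = 0.000000, Gamma_vuv = 0.000000, Gamma_vvv = 0.000000
  tau = 1.000000: gamma = (-1.250000, 1.166667), gamma' = (-2.000000, 1.666667); Gamma_uuu = 0.000000, Gamma_uuv = 0.000000, Gamma_uvv = 0.000000, Gamma_vuu = 0.000000, Gamma_vuv = 0.000000, Gamma_vvv = 0.000000
step 0: V^u = 2.0000, V^v = 1.0000
step 1: k1 = (0.000000, 0.000000), k2 = (0.000000, 0.000000), k3 = (0.000000, 0.000000), k4 = (0.000000, 0.000000); V <- V + (h/6)(k1 + 2k2 + 2k3 + k4): V^u = 2.0000, V^v = 1.0000
step 2: k1 = (0.000000, 0.000000), k2 = (0.000000, 0.000000), k3 = (0.000000, 0.000000), k4 = (0.000000, 0.000000); V <- V + (h/6)(k1 + 2k2 + 2k3 + k4): V^u = 2.0000, V^v = 1.0000
step 3: k1 = (0.000000, 0.000000), k2 = (0.000000, 0.000000), k3 = (0.000000, 0.000000), k4 = (0.000000, 0.000000); V <- V + (h/6)(k1 + 2k2 + 2k3 + k4): V^u = 2.0000, V^v = 1.0000
step 4: k1 = (0.000000, 0.000000), k2 = (0.000000, 0.000000), k3 = (0.000000, 0.000000), k4 = (0.000000, 0.000000); V <- V + (h/6)(k1 + 2k2 + 2k3 + k4): V^u = 2.0000, V^v = 1.0000


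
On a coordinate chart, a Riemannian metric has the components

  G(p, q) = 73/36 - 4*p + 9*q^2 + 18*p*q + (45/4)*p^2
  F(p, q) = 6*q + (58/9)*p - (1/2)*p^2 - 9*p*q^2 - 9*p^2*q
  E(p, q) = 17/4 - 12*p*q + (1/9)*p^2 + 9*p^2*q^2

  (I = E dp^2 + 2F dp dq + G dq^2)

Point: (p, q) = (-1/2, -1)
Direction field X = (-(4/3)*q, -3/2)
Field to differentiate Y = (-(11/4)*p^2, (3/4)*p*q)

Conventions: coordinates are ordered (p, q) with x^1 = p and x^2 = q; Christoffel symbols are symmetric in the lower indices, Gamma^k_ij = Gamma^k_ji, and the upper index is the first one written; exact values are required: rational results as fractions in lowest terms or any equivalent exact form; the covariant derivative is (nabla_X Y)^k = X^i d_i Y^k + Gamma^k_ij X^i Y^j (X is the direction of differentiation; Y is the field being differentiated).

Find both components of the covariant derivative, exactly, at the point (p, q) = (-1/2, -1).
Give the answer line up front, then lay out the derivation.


Answer: (nabla_X Y)^p = -74793/3008, (nabla_X Y)^q = -5571/1504

E = 19/36, F = -187/72, G = 3577/144 at the point
E_p = 26/9, E_q = 3/2, F_p = -199/18, F_q = -21/4, G_p = -133/4, G_q = -27
EG - F^2 = 611/96;  g^inv = (96/611) * [[3577/144, 187/72], [187/72, 19/36]]
first-kind symbols [ij,l] = (1/2)(d_i g_jl + d_j g_il - d_l g_ij): [pp,p] = E_p/2 = 13/9, [pp,q] = F_p - E_q/2 = -425/36, [pq,p] = E_q/2 = 3/4, [pq,q] = G_p/2 = -133/8, [qq,p] = F_q - G_p/2 = 91/8, [qq,q] = G_q/2 = -27/2
Gamma^p_ij = (G*[ij,p] - F*[ij,q])/(EG - F^2), Gamma^q_ij = (E*[ij,q] - F*[ij,p])/(EG - F^2)
Gamma_ppp = 501/611, Gamma_ppq = -7070/1833, Gamma_pqq = 285115/7332, Gamma_qpp = -238/611, Gamma_qpq = -1966/1833, Gamma_qqq = 12913/3666
X = (4/3, -3/2), Y = (-11/16, 3/8) at the point


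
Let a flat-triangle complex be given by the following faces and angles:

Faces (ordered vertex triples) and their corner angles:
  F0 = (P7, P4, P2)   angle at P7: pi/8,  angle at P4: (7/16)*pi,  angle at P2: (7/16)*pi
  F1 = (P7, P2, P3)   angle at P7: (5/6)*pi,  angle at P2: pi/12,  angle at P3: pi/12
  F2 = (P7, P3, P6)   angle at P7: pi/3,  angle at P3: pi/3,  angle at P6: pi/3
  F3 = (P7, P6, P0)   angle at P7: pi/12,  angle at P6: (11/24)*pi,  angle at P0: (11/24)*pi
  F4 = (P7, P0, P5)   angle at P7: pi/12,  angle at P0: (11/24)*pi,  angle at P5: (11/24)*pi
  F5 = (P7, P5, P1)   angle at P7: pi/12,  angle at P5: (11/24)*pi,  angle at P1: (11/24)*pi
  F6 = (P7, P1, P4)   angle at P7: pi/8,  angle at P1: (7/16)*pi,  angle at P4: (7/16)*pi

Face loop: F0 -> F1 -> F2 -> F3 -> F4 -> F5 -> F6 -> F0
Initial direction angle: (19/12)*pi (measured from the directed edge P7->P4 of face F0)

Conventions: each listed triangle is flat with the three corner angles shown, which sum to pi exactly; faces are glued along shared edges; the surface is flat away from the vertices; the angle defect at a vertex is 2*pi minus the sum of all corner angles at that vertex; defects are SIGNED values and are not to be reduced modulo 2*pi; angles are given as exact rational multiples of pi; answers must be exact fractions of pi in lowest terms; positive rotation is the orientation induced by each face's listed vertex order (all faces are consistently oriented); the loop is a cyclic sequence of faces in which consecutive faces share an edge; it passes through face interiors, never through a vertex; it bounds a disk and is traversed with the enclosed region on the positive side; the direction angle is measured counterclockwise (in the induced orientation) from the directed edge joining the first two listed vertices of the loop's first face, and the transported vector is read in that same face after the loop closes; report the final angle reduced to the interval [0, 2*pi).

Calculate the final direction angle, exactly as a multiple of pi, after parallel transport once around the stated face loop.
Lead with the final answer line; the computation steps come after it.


Answer: final direction angle = (23/12)*pi

enclosed vertex P7: corner angles sum to (5/3)*pi, defect = 2*pi - (5/3)*pi = pi/3
the rotation equals the total enclosed defect, so the final angle is initial + defects (mod 2*pi)
final angle = (19/12)*pi + pi/3 = (23/12)*pi (mod 2*pi)


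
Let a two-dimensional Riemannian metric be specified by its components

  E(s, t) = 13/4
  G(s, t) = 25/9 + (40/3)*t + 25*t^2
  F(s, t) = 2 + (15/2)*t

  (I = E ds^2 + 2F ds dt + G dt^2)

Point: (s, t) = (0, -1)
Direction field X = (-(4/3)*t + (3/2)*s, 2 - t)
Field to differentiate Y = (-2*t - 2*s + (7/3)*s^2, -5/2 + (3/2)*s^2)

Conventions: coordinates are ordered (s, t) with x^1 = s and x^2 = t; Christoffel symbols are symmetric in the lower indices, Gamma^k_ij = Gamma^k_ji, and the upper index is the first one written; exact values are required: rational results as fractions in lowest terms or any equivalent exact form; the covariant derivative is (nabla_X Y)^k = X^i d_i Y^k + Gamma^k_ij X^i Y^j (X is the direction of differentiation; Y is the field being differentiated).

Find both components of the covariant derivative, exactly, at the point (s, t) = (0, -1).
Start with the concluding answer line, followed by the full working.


Answer: (nabla_X Y)^s = -21701/1803, (nabla_X Y)^t = 4950/601

E = 13/4, F = -11/2, G = 130/9 at the point
E_s = 0, E_t = 0, F_s = 0, F_t = 15/2, G_s = 0, G_t = -110/3
EG - F^2 = 601/36;  g^inv = (36/601) * [[130/9, 11/2], [11/2, 13/4]]
first-kind symbols [ij,l] = (1/2)(d_i g_jl + d_j g_il - d_l g_ij): [ss,s] = E_s/2 = 0, [ss,t] = F_s - E_t/2 = 0, [st,s] = E_t/2 = 0, [st,t] = G_s/2 = 0, [tt,s] = F_t - G_s/2 = 15/2, [tt,t] = G_t/2 = -55/3
Gamma^s_ij = (G*[ij,s] - F*[ij,t])/(EG - F^2), Gamma^t_ij = (E*[ij,t] - F*[ij,s])/(EG - F^2)
Gamma_sss = 0, Gamma_sst = 0, Gamma_stt = 270/601, Gamma_tss = 0, Gamma_tst = 0, Gamma_ttt = -660/601
X = (4/3, 3), Y = (2, -5/2) at the point


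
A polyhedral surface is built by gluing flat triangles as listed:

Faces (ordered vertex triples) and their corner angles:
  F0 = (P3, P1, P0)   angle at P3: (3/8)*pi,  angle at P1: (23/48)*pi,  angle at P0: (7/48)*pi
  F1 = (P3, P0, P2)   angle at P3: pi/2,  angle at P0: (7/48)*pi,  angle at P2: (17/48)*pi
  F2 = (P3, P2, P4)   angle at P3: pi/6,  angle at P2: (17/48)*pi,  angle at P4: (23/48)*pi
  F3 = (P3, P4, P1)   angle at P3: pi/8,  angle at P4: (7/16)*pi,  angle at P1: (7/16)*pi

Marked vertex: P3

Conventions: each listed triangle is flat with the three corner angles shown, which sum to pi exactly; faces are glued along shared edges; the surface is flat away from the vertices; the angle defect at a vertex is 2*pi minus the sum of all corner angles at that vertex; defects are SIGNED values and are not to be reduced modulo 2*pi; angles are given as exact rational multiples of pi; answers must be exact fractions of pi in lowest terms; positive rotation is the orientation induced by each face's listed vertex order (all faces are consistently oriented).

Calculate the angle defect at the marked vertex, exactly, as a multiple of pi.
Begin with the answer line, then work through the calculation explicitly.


Answer: defect(P3) = (5/6)*pi

Sum of corner angles at P3: (7/6)*pi
defect = 2*pi - (7/6)*pi


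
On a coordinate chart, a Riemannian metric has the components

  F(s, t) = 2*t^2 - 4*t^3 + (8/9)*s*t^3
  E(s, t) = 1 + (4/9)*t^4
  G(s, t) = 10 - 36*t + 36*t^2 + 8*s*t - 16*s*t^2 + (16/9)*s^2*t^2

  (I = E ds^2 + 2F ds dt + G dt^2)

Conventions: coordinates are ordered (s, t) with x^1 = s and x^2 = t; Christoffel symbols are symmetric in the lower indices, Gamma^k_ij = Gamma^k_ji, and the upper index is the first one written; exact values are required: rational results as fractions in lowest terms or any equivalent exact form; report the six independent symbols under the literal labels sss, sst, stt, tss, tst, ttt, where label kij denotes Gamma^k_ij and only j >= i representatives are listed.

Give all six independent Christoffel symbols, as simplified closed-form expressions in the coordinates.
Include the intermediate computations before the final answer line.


E = 1 + (4/9)*t^4; F = 2*t^2 - 4*t^3 + (8/9)*s*t^3; G = 10 - 36*t + 36*t^2 + 8*s*t - 16*s*t^2 + (16/9)*s^2*t^2
Gamma^k_ij = (1/2) g^{kl} (d_i g_jl + d_j g_il - d_l g_ij), with g^inv = (1/(EG-F^2)) [[G, -F], [-F, E]]
first partials: E_s = 0, E_t = (16/9)*t^3, F_s = (8/9)*t^3, F_t = 4*t - 12*t^2 + (8/3)*s*t^2, G_s = 8*t - 16*t^2 + (32/9)*s*t^2, G_t = -36 + 72*t + 8*s - 32*s*t + (32/9)*s^2*t
D = EG - F^2 = 10 - 36*t + 36*t^2 + 8*s*t - 16*s*t^2 + (4/9)*t^4 + (16/9)*s^2*t^2
expanded: Gamma^s_ss = (G E_s - 2F F_s + F E_t)/(2D), Gamma^s_st = (G E_t - F G_s)/(2D), Gamma^s_tt = (2G F_t - G G_s - F G_t)/(2D), Gamma^t_ss = (2E F_s - E E_t - F E_s)/(2D), Gamma^t_st = (E G_s - F E_t)/(2D), Gamma^t_tt = (E G_t - 2F F_t + F G_s)/(2D); substitute and cancel common factors

Answer: Gamma_sss = 0, Gamma_sst = 4*t^3/(8*s^2*t^2 - 72*s*t^2 + 36*s*t + 2*t^4 + 162*t^2 - 162*t + 45), Gamma_stt = (4*s*t^2 - 18*t^2)/(8*s^2*t^2 - 72*s*t^2 + 36*s*t + 2*t^4 + 162*t^2 - 162*t + 45), Gamma_tss = 0, Gamma_tst = (8*s*t^2 - 36*t^2 + 18*t)/(8*s^2*t^2 - 72*s*t^2 + 36*s*t + 2*t^4 + 162*t^2 - 162*t + 45), Gamma_ttt = (8*s^2*t - 72*s*t + 18*s + 162*t - 81)/(8*s^2*t^2 - 72*s*t^2 + 36*s*t + 2*t^4 + 162*t^2 - 162*t + 45)


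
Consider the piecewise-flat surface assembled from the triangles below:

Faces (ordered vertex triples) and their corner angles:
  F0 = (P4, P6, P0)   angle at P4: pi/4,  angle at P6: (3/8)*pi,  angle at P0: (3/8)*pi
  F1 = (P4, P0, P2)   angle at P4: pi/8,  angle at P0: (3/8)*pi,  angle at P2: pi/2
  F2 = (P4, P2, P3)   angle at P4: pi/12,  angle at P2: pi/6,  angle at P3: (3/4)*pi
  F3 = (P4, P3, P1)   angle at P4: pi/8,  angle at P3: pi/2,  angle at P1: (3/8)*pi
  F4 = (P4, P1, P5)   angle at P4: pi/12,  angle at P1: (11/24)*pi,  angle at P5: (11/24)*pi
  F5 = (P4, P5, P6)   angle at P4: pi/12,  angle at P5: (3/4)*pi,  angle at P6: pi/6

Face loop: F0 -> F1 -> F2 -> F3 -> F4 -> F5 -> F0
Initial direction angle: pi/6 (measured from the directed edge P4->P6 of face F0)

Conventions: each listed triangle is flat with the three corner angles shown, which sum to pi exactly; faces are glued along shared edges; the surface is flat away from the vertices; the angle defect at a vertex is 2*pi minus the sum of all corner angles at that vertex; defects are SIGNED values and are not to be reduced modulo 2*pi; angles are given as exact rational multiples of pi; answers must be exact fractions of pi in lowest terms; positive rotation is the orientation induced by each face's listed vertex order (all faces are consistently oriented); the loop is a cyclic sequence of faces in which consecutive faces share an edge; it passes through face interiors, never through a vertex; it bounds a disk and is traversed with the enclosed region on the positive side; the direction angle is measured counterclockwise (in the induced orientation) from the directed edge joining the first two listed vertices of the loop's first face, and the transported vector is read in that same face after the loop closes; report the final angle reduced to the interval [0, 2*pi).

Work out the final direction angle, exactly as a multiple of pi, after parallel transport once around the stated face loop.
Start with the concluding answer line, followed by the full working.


Answer: final direction angle = (17/12)*pi

enclosed vertex P4: corner angles sum to (3/4)*pi, defect = 2*pi - (3/4)*pi = (5/4)*pi
transport around the loop rotates by the sum of enclosed defects; add to the initial angle mod 2*pi
final angle = pi/6 + (5/4)*pi = (17/12)*pi (mod 2*pi)


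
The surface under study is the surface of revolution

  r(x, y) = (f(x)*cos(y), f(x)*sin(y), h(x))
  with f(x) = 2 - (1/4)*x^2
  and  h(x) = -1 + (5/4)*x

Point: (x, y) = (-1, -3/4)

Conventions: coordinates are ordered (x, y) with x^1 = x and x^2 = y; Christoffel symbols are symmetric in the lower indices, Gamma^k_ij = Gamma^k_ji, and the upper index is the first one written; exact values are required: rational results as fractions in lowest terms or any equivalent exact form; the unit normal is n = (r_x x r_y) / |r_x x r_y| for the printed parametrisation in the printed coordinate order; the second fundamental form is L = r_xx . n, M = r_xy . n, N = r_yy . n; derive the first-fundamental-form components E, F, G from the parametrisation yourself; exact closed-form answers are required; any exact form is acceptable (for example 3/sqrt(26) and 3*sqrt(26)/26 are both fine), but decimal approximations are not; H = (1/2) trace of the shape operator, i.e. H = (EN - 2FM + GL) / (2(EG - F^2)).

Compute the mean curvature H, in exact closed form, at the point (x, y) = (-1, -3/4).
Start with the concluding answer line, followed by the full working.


Answer: H = 430*sqrt(29)/5887

f = 7/4, f' = 1/2, f'' = -1/2, h' = 5/4, h'' = 0
E = 29/16, F = 0, G = 49/16; answer radicand W^2 = 29/16
unnormalised second-form numerators: l = 5/8, m = 0, n = 35/16; L = l/sqrt(29/16), and similarly M = m/sqrt(W^2), N = n/sqrt(W^2)
H = (E*n - 2*F*m + G*l) / (2*(EG - F^2)*sqrt(W^2)); E*n - 2*F*m + G*l = 1505/256, EG - F^2 = 1421/256, so H = (215/406)/sqrt(29/16)


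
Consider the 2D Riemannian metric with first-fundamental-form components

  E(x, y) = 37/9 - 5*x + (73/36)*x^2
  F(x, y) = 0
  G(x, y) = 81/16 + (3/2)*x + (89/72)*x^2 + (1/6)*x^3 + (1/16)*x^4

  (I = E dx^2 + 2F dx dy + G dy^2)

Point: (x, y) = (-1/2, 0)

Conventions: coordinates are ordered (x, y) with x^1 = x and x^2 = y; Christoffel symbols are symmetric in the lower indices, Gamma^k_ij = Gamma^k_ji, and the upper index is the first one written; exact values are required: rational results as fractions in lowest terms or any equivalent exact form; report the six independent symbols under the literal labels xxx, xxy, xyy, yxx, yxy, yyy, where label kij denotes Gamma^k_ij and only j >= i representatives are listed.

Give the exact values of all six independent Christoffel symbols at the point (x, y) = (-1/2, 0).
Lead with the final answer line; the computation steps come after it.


Answer: Gamma_xxx = -506/1025, Gamma_xxy = 0, Gamma_xyy = -103/4100, Gamma_yxx = 0, Gamma_yxy = 4/103, Gamma_yyy = 0

E = 1025/144, F = 0, G = 10609/2304 at the point
E_x = -253/36, E_y = 0, F_x = 0, F_y = 0, G_x = 103/288, G_y = 0
EG - F^2 = 10874225/331776;  g^inv = (331776/10874225) * [[10609/2304, 0], [0, 1025/144]]
first-kind symbols [ij,l] = (1/2)(d_i g_jl + d_j g_il - d_l g_ij): [xx,x] = E_x/2 = -253/72, [xx,y] = F_x - E_y/2 = 0, [xy,x] = E_y/2 = 0, [xy,y] = G_x/2 = 103/576, [yy,x] = F_y - G_x/2 = -103/576, [yy,y] = G_y/2 = 0
Gamma^x_ij = (G*[ij,x] - F*[ij,y])/(EG - F^2), Gamma^y_ij = (E*[ij,y] - F*[ij,x])/(EG - F^2)


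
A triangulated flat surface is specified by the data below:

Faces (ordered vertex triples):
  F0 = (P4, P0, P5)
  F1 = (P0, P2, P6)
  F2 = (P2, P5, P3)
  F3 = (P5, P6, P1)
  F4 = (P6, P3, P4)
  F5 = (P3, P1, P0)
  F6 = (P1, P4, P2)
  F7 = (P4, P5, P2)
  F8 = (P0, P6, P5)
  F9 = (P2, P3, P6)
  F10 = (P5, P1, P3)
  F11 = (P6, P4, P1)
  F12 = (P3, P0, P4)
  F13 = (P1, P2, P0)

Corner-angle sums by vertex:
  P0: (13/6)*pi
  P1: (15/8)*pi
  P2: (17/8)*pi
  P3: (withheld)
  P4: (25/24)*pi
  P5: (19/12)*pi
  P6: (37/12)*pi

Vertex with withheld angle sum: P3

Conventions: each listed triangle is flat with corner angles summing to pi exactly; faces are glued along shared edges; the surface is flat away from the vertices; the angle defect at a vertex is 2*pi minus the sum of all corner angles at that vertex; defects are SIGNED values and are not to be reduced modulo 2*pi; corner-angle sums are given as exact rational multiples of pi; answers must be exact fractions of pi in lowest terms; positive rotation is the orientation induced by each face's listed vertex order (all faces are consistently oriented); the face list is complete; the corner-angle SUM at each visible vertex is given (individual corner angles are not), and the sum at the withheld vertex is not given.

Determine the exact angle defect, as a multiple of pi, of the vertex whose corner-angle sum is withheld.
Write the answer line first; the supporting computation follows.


Answer: defect(P3) = -pi/8

V = 7, E = 21, F = 14; chi = V - E + F = 0
Gauss-Bonnet: total defect = 2*pi*chi = 0; visible defects sum to pi/8


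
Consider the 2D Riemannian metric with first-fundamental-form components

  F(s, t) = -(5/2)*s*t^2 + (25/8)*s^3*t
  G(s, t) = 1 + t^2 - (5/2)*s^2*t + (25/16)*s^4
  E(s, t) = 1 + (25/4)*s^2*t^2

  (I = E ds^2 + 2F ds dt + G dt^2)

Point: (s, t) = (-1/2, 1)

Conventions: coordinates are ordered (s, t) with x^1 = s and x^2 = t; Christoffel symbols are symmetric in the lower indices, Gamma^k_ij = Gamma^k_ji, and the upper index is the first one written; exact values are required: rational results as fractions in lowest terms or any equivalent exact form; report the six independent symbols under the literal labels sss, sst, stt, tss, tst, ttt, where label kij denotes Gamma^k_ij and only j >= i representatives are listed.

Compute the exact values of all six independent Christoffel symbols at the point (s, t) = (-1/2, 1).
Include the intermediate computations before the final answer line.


E = 41/16, F = 55/64, G = 377/256 at the point
E_s = -25/4, E_t = 25/8, F_s = -5/32, F_t = 135/64, G_s = 55/32, G_t = 11/8
EG - F^2 = 777/256;  g^inv = (256/777) * [[377/256, -55/64], [-55/64, 41/16]]
first-kind symbols [ij,l] = (1/2)(d_i g_jl + d_j g_il - d_l g_ij): [ss,s] = E_s/2 = -25/8, [ss,t] = F_s - E_t/2 = -55/32, [st,s] = E_t/2 = 25/16, [st,t] = G_s/2 = 55/64, [tt,s] = F_t - G_s/2 = 5/4, [tt,t] = G_t/2 = 11/16
Gamma^s_ij = (G*[ij,s] - F*[ij,t])/(EG - F^2), Gamma^t_ij = (E*[ij,t] - F*[ij,s])/(EG - F^2)

Answer: Gamma_sss = -800/777, Gamma_sst = 400/777, Gamma_stt = 320/777, Gamma_tss = -440/777, Gamma_tst = 220/777, Gamma_ttt = 176/777


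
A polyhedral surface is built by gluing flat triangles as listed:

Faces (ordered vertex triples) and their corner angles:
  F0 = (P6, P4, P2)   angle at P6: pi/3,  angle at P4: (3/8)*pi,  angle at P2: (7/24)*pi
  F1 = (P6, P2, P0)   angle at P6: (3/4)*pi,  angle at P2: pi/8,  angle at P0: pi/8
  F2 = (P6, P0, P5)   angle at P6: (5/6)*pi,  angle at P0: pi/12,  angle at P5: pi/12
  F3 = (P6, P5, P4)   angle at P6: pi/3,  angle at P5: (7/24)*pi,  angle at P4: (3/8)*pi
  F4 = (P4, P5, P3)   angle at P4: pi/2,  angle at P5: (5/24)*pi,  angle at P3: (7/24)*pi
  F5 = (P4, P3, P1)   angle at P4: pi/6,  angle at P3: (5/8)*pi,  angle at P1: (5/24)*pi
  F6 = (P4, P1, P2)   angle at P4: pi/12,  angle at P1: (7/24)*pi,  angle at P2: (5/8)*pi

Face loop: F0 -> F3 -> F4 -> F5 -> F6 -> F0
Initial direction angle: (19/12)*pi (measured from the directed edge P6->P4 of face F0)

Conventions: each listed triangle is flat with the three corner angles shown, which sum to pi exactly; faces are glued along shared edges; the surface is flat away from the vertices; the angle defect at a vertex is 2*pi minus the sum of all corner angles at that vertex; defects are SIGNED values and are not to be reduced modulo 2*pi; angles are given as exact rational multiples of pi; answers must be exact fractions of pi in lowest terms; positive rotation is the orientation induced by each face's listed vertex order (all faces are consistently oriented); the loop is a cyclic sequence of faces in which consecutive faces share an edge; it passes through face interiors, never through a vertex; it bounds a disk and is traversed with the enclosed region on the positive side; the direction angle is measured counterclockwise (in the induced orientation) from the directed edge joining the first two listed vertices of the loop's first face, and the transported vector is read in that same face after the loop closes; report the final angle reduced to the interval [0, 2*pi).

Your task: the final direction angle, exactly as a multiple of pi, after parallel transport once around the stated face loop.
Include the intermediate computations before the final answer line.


enclosed vertex P4: corner angles sum to (3/2)*pi, defect = 2*pi - (3/2)*pi = pi/2
summing the enclosed defects onto the initial angle, mod 2*pi in the induced orientation:
final angle = (19/12)*pi + pi/2 = pi/12 (mod 2*pi)

Answer: final direction angle = pi/12


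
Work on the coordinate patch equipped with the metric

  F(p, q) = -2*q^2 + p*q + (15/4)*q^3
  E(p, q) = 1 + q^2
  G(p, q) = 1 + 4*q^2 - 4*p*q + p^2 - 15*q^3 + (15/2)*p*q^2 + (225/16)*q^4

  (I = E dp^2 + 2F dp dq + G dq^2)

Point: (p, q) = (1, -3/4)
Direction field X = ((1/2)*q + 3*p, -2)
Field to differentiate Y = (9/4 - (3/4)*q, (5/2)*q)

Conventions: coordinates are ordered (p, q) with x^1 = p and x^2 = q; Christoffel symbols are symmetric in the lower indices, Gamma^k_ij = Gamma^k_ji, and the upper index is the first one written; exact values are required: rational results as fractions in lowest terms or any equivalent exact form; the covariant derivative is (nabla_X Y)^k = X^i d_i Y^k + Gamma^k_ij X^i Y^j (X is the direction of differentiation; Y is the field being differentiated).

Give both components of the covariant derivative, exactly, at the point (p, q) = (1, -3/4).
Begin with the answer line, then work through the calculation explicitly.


Answer: (nabla_X Y)^p = 104151/37370, (nabla_X Y)^q = -48244/3737

E = 25/16, F = -885/256, G = 91121/4096 at the point
E_p = 0, E_q = -3/2, F_p = -3/4, F_q = 661/64, G_p = 295/32, G_q = -17995/256
EG - F^2 = 93425/4096;  g^inv = (4096/93425) * [[91121/4096, 885/256], [885/256, 25/16]]
first-kind symbols [ij,l] = (1/2)(d_i g_jl + d_j g_il - d_l g_ij): [pp,p] = E_p/2 = 0, [pp,q] = F_p - E_q/2 = 0, [pq,p] = E_q/2 = -3/4, [pq,q] = G_p/2 = 295/64, [qq,p] = F_q - G_p/2 = 183/32, [qq,q] = G_q/2 = -17995/512
Gamma^p_ij = (G*[ij,p] - F*[ij,q])/(EG - F^2), Gamma^q_ij = (E*[ij,q] - F*[ij,p])/(EG - F^2)
Gamma_ppp = 0, Gamma_ppq = -3072/93425, Gamma_pqq = 23424/93425, Gamma_qpp = 0, Gamma_qpq = 3776/18685, Gamma_qqq = -28792/18685
X = (21/8, -2), Y = (45/16, -15/8) at the point


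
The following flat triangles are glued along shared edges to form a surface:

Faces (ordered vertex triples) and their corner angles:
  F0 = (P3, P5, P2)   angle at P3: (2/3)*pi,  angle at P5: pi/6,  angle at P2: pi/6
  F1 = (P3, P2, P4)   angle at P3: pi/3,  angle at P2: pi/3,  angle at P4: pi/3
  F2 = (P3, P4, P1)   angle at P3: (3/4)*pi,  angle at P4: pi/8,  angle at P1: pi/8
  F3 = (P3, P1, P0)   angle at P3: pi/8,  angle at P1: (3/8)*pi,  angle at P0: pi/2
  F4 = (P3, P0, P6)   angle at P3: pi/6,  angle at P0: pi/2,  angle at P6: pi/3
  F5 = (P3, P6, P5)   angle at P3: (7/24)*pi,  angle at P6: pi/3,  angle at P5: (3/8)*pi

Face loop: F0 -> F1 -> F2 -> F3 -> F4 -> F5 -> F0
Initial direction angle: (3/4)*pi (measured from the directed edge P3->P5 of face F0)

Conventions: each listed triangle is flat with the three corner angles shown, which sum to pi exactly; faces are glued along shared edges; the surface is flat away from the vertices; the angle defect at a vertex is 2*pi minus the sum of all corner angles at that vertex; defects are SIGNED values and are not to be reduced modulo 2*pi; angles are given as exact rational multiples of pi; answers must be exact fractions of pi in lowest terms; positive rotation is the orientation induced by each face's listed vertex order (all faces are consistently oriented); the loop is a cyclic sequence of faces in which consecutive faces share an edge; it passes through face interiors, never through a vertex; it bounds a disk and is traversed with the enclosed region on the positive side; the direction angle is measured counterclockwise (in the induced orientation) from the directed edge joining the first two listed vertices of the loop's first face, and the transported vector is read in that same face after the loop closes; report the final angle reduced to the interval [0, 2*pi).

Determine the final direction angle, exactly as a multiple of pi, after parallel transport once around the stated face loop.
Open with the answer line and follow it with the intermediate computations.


Answer: final direction angle = (5/12)*pi

enclosed vertex P3: corner angles sum to (7/3)*pi, defect = 2*pi - (7/3)*pi = -pi/3
summing the enclosed defects onto the initial angle, mod 2*pi in the induced orientation:
final angle = (3/4)*pi - pi/3 = (5/12)*pi (mod 2*pi)
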